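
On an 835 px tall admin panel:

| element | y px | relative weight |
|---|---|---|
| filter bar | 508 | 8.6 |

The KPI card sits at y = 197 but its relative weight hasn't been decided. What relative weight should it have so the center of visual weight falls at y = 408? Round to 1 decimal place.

Known: weight 8.6 with moment 8.6·508 = 4368.8.
Balance at y = 408 requires (4368.8 + w·197) / (8.6 + w) = 408.
Rearranging, w·(197 − 408) = 408·8.6 − 4368.8 = -860.0, so w ≈ -860.0/-211 = 4.08.

w ≈ 4.1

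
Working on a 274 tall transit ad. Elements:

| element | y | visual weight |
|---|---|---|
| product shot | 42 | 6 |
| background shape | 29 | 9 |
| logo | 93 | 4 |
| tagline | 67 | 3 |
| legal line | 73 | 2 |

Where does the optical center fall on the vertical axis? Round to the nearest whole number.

Σw = 6 + 9 + 4 + 3 + 2 = 24.
y: (6·42 + 9·29 + 4·93 + 3·67 + 2·73) / 24 = 1232 / 24 ≈ 51.33

y ≈ 51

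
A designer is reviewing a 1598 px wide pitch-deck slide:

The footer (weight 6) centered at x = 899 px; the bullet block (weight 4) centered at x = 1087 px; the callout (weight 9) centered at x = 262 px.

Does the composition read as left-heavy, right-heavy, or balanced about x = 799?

Weights sum to 6 + 4 + 9 = 19.
Σw·x = 6·899 + 4·1087 + 9·262 = 12100, so x̄ = 12100/19 ≈ 636.84.
Since 636.8 is left of 799, the composition reads left-heavy.

left-heavy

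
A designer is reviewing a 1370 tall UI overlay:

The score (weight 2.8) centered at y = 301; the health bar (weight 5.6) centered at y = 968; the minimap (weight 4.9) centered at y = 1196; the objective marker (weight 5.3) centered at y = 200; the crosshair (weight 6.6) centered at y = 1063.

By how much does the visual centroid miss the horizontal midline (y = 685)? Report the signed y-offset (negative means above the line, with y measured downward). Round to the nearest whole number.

Σw = 2.8 + 5.6 + 4.9 + 5.3 + 6.6 = 25.2.
Σw·y = 2.8·301 + 5.6·968 + 4.9·1196 + 5.3·200 + 6.6·1063 = 20199.8, so ȳ = 20199.8/25.2 ≈ 801.58.
Offset from y = 685: 801.58 − 685 ≈ 116.58.

≈ 117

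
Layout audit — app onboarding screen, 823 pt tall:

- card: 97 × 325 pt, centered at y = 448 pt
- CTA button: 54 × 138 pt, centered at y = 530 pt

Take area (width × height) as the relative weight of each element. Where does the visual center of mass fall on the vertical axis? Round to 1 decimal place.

y ≈ 463.7

Taking area as weight: card 97·325 = 31525, CTA button 54·138 = 7452. Sum 38977.
y: (31525·448 + 7452·530) / 38977 = 18072760 / 38977 ≈ 463.68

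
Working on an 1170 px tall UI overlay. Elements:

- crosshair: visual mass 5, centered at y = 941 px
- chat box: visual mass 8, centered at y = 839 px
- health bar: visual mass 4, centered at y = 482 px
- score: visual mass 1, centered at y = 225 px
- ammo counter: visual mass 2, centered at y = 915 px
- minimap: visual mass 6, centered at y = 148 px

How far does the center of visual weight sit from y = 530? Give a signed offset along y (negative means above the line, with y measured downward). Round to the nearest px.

≈ 96 px

Σw = 5 + 8 + 4 + 1 + 2 + 6 = 26.
y-moment: 5·941 + 8·839 + 4·482 + 1·225 + 2·915 + 6·148 = 16288; centroid 16288/26 ≈ 626.46.
Difference: 626.46 − 530 ≈ 96.46.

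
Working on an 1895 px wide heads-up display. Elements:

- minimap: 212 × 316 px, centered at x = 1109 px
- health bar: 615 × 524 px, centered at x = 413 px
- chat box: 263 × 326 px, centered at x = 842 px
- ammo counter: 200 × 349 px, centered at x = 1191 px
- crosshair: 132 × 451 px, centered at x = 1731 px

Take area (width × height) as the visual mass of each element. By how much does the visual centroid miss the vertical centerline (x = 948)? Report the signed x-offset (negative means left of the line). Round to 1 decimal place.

≈ -177.3 px

Areas: minimap 212·316 = 66992, health bar 615·524 = 322260, chat box 263·326 = 85738, ammo counter 200·349 = 69800, crosshair 132·451 = 59532. Total weight = 604322.
Σw·x = 66992·1109 + 322260·413 + 85738·842 + 69800·1191 + 59532·1731 = 465760596, so x̄ = 465760596/604322 ≈ 770.72.
Offset from x = 948: 770.72 − 948 ≈ -177.28.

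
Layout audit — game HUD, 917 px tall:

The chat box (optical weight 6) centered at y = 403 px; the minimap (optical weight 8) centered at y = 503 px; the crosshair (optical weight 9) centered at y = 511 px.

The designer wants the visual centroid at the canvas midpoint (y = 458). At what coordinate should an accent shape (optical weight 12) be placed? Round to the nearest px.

y ≈ 416

After adding the accent shape, total weight = 6 + 8 + 9 + 12 = 35.
y: target moment 35×458 = 16030; current 6·403 + 8·503 + 9·511 = 11041; the accent shape supplies 4989, so y = 4989/12 ≈ 415.75.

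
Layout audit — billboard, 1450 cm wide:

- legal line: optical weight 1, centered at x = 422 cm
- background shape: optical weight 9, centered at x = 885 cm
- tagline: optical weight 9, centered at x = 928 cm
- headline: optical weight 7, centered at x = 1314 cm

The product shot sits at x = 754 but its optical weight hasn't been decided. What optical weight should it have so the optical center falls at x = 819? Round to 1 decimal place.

w ≈ 71.4

Existing Σw = 26 (1 + 9 + 9 + 7); existing moment 1·422 + 9·885 + 9·928 + 7·1314 = 25937.
Balance at x = 819 requires (25937 + w·754) / (26 + w) = 819.
So w = (819·26 − 25937)/(754 − 819) = -4643/-65 ≈ 71.43.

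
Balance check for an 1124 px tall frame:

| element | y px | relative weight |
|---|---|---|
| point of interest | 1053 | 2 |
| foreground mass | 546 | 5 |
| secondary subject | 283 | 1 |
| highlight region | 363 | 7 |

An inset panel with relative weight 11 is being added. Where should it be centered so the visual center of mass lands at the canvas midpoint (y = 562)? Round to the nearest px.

New total weight: (2 + 5 + 1 + 7) + 11 = 26.
y: need Σw·y = 26·562 = 14612. Existing = 2·1053 + 5·546 + 1·283 + 7·363 = 7660. Remainder 6952 / 11 ≈ 632.00.

y ≈ 632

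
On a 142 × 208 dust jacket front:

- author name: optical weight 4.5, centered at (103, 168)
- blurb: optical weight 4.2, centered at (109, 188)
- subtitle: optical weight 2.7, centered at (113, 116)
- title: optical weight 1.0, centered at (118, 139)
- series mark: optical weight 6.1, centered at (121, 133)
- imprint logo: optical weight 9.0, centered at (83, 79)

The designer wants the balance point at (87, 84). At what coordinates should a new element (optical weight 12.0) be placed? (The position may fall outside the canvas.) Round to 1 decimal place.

(50.6, -16.8)

With the new element, Σw becomes 4.5 + 4.2 + 2.7 + 1.0 + 6.1 + 9.0 + 12.0 = 39.5.
x: target moment 39.5×87 = 3436.5; current 4.5·103 + 4.2·109 + 2.7·113 + 1.0·118 + 6.1·121 + 9.0·83 = 2829.5; the new element supplies 607.0, so x = 607.0/12.0 ≈ 50.58.
y: target moment 39.5×84 = 3318.0; current 4.5·168 + 4.2·188 + 2.7·116 + 1.0·139 + 6.1·133 + 9.0·79 = 3520.1; the new element supplies -202.1, so y = -202.1/12.0 ≈ -16.84.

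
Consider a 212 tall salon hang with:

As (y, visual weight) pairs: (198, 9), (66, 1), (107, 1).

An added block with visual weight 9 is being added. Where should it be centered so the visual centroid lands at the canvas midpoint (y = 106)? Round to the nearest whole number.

With the added block, Σw becomes 9 + 1 + 1 + 9 = 20.
Along y: (1955 + 9·y) / 20 = 106 (existing moment 9·198 + 1·66 + 1·107 = 1955) ⇒ y = (2120 − 1955) / 9 ≈ 18.33.

y ≈ 18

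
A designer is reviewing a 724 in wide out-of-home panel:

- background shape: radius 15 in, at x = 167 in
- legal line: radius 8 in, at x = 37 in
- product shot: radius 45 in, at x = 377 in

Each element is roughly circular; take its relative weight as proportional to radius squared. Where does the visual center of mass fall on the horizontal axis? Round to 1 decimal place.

x ≈ 347.2

Weights ∝ r²: background shape 15² = 225, legal line 8² = 64, product shot 45² = 2025; Σw = 2314.
x: (225·167 + 64·37 + 2025·377) / 2314 = 803368 / 2314 ≈ 347.18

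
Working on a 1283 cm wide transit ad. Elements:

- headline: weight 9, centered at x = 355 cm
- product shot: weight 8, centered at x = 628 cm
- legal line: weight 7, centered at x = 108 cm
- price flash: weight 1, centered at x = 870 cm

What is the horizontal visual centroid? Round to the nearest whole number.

Total weight = 9 + 8 + 7 + 1 = 25.
x-moment: 9·355 + 8·628 + 7·108 + 1·870 = 9845; centroid 9845/25 ≈ 393.80.

x ≈ 394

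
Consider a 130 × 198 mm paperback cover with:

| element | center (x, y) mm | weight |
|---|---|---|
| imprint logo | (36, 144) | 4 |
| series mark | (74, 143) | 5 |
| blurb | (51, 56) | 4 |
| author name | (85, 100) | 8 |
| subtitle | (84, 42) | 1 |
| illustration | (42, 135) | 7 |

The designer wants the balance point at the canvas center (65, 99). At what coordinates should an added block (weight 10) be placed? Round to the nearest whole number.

(76, 56)

New total weight: (4 + 5 + 4 + 8 + 1 + 7) + 10 = 39.
x: need Σw·x = 39·65 = 2535. Existing = 4·36 + 5·74 + 4·51 + 8·85 + 1·84 + 7·42 = 1776. Remainder 759 / 10 ≈ 75.90.
y: need Σw·y = 39·99 = 3861. Existing = 4·144 + 5·143 + 4·56 + 8·100 + 1·42 + 7·135 = 3302. Remainder 559 / 10 ≈ 55.90.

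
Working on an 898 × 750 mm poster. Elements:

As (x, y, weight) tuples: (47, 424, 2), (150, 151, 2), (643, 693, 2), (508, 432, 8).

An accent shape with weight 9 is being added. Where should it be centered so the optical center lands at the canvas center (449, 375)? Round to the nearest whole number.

(509, 293)

After adding the accent shape, total weight = 2 + 2 + 2 + 8 + 9 = 23.
x: target moment 23×449 = 10327; current 2·47 + 2·150 + 2·643 + 8·508 = 5744; the accent shape supplies 4583, so x = 4583/9 ≈ 509.22.
y: target moment 23×375 = 8625; current 2·424 + 2·151 + 2·693 + 8·432 = 5992; the accent shape supplies 2633, so y = 2633/9 ≈ 292.56.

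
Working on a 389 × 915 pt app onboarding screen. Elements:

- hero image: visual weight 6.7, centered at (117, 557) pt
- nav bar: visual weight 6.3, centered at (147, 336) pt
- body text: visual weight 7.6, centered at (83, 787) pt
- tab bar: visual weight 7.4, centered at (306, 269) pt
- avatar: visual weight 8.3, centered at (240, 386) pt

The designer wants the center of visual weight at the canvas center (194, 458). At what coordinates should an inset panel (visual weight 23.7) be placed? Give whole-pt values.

New total weight: (6.7 + 6.3 + 7.6 + 7.4 + 8.3) + 23.7 = 60.0.
x: target moment 60.0×194 = 11640.0; current 6.7·117 + 6.3·147 + 7.6·83 + 7.4·306 + 8.3·240 = 6597.2; the inset panel supplies 5042.8, so x = 5042.8/23.7 ≈ 212.78.
y: target moment 60.0×458 = 27480.0; current 6.7·557 + 6.3·336 + 7.6·787 + 7.4·269 + 8.3·386 = 17024.3; the inset panel supplies 10455.7, so y = 10455.7/23.7 ≈ 441.17.

(213, 441)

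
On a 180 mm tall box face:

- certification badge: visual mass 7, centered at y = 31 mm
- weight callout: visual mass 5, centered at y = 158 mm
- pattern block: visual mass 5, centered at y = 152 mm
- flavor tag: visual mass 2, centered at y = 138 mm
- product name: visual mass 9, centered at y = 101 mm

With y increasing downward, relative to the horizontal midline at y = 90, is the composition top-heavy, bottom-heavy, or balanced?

Weights sum to 7 + 5 + 5 + 2 + 9 = 28.
y-moment: 7·31 + 5·158 + 5·152 + 2·138 + 9·101 = 2952; centroid 2952/28 ≈ 105.43.
105.4 lies below (larger y than) the midline 90, so the layout is bottom-heavy.

bottom-heavy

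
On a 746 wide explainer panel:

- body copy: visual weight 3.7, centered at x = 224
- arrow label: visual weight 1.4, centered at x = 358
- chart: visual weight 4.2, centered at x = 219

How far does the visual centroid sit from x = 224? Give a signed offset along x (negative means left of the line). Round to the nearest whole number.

Total weight = 3.7 + 1.4 + 4.2 = 9.3.
Σw·x = 3.7·224 + 1.4·358 + 4.2·219 = 2249.8, so x̄ = 2249.8/9.3 ≈ 241.91.
Against x = 224, that's 241.91 − 224 = 17.91.

≈ 18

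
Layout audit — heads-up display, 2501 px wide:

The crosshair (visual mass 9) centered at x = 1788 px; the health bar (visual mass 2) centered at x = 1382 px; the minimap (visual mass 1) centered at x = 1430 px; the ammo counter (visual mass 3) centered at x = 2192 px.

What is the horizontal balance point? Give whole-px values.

x ≈ 1791

Weights sum to 9 + 2 + 1 + 3 = 15.
x-moment: 9·1788 + 2·1382 + 1·1430 + 3·2192 = 26862; centroid 26862/15 ≈ 1790.80.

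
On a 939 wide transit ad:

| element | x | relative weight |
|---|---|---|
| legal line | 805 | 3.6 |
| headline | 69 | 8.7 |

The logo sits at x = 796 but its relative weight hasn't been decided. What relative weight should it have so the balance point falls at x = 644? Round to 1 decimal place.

w ≈ 29.1

Known weights sum to 3.6 + 8.7 = 12.3; their moment is 3.6·805 + 8.7·69 = 3498.3.
Balance at x = 644 requires (3498.3 + w·796) / (12.3 + w) = 644.
Rearranging, w·(796 − 644) = 644·12.3 − 3498.3 = 4422.9, so w ≈ 4422.9/152 = 29.10.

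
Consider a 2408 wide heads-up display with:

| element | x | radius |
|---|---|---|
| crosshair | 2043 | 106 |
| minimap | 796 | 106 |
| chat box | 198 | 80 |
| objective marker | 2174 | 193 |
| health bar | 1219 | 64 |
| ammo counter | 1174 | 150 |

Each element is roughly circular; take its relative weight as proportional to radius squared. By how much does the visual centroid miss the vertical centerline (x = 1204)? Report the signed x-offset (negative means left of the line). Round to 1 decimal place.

Weights ∝ r²: crosshair 106² = 11236, minimap 106² = 11236, chat box 80² = 6400, objective marker 193² = 37249, health bar 64² = 4096, ammo counter 150² = 22500; Σw = 92717.
x: (11236·2043 + 11236·796 + 6400·198 + 37249·2174 + 4096·1219 + 22500·1174) / 92717 = 145553554 / 92717 ≈ 1569.87
Difference: 1569.87 − 1204 ≈ 365.87.

≈ 365.9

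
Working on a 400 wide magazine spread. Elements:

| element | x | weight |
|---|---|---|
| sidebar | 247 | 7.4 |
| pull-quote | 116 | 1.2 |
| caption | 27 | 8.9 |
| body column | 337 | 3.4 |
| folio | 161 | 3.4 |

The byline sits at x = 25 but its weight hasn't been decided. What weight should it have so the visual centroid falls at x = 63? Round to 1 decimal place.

w ≈ 62.4

Known weights sum to 7.4 + 1.2 + 8.9 + 3.4 + 3.4 = 24.3; their moment is 7.4·247 + 1.2·116 + 8.9·27 + 3.4·337 + 3.4·161 = 3900.5.
For the centroid to hit 63: (3900.5 + w·25) / (24.3 + w) = 63.
So w = (63·24.3 − 3900.5)/(25 − 63) = -2369.6/-38 ≈ 62.36.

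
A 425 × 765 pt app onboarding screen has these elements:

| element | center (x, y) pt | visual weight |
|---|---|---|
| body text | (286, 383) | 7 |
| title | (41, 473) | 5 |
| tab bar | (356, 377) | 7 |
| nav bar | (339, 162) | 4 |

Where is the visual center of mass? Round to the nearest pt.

(263, 362)

Weights sum to 7 + 5 + 7 + 4 = 23.
Σw·x = 7·286 + 5·41 + 7·356 + 4·339 = 6055, so x̄ = 6055/23 ≈ 263.26.
Σw·y = 7·383 + 5·473 + 7·377 + 4·162 = 8333, so ȳ = 8333/23 ≈ 362.30.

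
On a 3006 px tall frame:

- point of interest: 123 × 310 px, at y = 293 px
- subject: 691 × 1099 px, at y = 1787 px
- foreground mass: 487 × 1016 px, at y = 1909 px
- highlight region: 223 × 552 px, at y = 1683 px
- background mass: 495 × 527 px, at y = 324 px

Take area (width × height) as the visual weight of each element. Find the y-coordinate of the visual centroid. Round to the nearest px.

Areas → weights: point of interest 123·310 = 38130, subject 691·1099 = 759409, foreground mass 487·1016 = 494792, highlight region 223·552 = 123096, background mass 495·527 = 260865; Σw = 1676292.
y: (38130·293 + 759409·1787 + 494792·1909 + 123096·1683 + 260865·324) / 1676292 = 2604484729 / 1676292 ≈ 1553.72

y ≈ 1554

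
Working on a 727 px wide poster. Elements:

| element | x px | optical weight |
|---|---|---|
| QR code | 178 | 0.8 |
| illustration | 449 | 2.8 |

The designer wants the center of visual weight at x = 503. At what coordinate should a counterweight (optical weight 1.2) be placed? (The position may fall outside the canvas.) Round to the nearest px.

With the counterweight, Σw becomes 0.8 + 2.8 + 1.2 = 4.8.
Along x: (1399.6 + 1.2·x) / 4.8 = 503 (existing moment 0.8·178 + 2.8·449 = 1399.6) ⇒ x = (2414.4 − 1399.6) / 1.2 ≈ 845.67.

x ≈ 846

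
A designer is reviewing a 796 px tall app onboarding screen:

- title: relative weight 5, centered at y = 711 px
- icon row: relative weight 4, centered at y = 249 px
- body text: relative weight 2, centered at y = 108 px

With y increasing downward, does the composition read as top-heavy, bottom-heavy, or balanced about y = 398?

Total weight = 5 + 4 + 2 = 11.
Σw·y = 5·711 + 4·249 + 2·108 = 4767, so ȳ = 4767/11 ≈ 433.36.
433.4 vs midline 398 → bottom-heavy.

bottom-heavy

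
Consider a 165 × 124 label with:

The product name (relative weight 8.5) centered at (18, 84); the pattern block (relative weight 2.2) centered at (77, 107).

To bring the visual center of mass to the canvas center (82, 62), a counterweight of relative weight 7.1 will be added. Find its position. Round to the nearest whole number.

With the counterweight, Σw becomes 8.5 + 2.2 + 7.1 = 17.8.
x: need Σw·x = 17.8·82 = 1459.6. Existing = 8.5·18 + 2.2·77 = 322.4. Remainder 1137.2 / 7.1 ≈ 160.17.
y: need Σw·y = 17.8·62 = 1103.6. Existing = 8.5·84 + 2.2·107 = 949.4. Remainder 154.2 / 7.1 ≈ 21.72.

(160, 22)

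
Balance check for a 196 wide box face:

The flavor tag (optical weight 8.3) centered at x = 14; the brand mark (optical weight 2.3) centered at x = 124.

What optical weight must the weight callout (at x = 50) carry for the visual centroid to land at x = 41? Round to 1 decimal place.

w ≈ 3.7

Fixed elements: Σw = 8.3 + 2.3 = 10.6, Σw·x = 8.3·14 + 2.3·124 = 401.4.
For the centroid to hit 41: (401.4 + w·50) / (10.6 + w) = 41.
Rearranging, w·(50 − 41) = 41·10.6 − 401.4 = 33.2, so w ≈ 33.2/9 = 3.69.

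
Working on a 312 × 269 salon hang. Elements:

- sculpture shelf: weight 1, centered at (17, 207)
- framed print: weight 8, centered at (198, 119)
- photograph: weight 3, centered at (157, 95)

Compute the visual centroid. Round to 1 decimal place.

Total weight = 1 + 8 + 3 = 12.
x: (1·17 + 8·198 + 3·157) / 12 = 2072 / 12 ≈ 172.67
y: (1·207 + 8·119 + 3·95) / 12 = 1444 / 12 ≈ 120.33

(172.7, 120.3)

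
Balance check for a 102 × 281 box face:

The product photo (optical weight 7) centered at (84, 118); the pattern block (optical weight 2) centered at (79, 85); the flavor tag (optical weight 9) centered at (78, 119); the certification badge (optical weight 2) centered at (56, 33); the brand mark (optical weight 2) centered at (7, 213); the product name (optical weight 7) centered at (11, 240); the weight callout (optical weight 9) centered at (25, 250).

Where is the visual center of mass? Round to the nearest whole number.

(49, 171)

Σw = 7 + 2 + 9 + 2 + 2 + 7 + 9 = 38.
Σw·x = 1876; x̄ = 1876/38 ≈ 49.37.
Σw·y = 6489; ȳ = 6489/38 ≈ 170.76.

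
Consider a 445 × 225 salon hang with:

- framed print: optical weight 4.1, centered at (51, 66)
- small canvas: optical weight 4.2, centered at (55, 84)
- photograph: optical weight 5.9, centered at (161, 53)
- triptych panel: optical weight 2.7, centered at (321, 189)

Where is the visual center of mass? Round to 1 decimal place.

(133.5, 85.6)

Total weight = 4.1 + 4.2 + 5.9 + 2.7 = 16.9.
x-moment: 4.1·51 + 4.2·55 + 5.9·161 + 2.7·321 = 2256.7; centroid 2256.7/16.9 ≈ 133.53.
y-moment: 4.1·66 + 4.2·84 + 5.9·53 + 2.7·189 = 1446.4; centroid 1446.4/16.9 ≈ 85.59.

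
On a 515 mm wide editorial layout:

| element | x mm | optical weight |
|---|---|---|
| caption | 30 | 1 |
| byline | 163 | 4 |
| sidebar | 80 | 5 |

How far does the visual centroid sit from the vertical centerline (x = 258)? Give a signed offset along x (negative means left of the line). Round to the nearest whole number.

Total weight = 1 + 4 + 5 = 10.
x-moment: 1·30 + 4·163 + 5·80 = 1082; centroid 1082/10 ≈ 108.20.
Difference: 108.20 − 258 ≈ -149.80.

≈ -150 mm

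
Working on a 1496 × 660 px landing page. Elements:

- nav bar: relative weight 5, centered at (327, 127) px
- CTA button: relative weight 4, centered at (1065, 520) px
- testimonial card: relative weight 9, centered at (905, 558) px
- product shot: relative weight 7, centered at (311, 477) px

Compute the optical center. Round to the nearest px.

Weights sum to 5 + 4 + 9 + 7 = 25.
x-moment: 5·327 + 4·1065 + 9·905 + 7·311 = 16217; centroid 16217/25 ≈ 648.68.
y-moment: 5·127 + 4·520 + 9·558 + 7·477 = 11076; centroid 11076/25 ≈ 443.04.

(649, 443)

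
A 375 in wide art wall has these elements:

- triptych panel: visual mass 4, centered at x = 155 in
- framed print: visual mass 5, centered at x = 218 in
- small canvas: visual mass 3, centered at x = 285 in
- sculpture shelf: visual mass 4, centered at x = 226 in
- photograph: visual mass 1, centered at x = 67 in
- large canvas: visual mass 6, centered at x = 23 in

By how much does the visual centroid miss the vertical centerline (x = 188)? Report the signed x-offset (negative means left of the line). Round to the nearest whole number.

≈ -28 in

Σw = 4 + 5 + 3 + 4 + 1 + 6 = 23.
Σw·x = 4·155 + 5·218 + 3·285 + 4·226 + 1·67 + 6·23 = 3674, so x̄ = 3674/23 ≈ 159.74.
Difference: 159.74 − 188 ≈ -28.26.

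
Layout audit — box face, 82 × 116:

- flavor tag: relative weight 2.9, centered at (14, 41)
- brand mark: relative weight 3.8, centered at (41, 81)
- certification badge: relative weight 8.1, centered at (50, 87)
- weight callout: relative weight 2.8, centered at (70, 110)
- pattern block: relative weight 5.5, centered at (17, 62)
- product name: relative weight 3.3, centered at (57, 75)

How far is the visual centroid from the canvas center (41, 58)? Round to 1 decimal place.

Weights sum to 2.9 + 3.8 + 8.1 + 2.8 + 5.5 + 3.3 = 26.4.
x: moment 1079.0 / weight 26.4 ≈ 40.87
Σw·y = 2027.9; ȳ = 2027.9/26.4 ≈ 76.81.
Relative to (41, 58): Δ = (-0.13, 18.81); |Δ| = √(-0.13² + 18.81²) ≈ 18.81.

≈ 18.8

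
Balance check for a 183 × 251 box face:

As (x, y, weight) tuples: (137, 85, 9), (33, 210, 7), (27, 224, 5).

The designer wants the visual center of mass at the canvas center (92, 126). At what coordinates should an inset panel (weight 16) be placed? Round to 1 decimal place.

(112.8, 81.7)

With the inset panel, Σw becomes 9 + 7 + 5 + 16 = 37.
Along x: (1599 + 16·x) / 37 = 92 (existing moment 9·137 + 7·33 + 5·27 = 1599) ⇒ x = (3404 − 1599) / 16 ≈ 112.81.
Along y: (3355 + 16·y) / 37 = 126 (existing moment 9·85 + 7·210 + 5·224 = 3355) ⇒ y = (4662 − 3355) / 16 ≈ 81.69.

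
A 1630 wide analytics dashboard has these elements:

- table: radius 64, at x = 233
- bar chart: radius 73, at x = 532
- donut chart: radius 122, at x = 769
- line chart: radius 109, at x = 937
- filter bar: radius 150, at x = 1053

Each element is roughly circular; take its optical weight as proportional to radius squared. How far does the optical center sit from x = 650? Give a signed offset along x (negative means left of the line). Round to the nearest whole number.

≈ 203

Weights ∝ r²: table 64² = 4096, bar chart 73² = 5329, donut chart 122² = 14884, line chart 109² = 11881, filter bar 150² = 22500; Σw = 58690.
Σw·x = 4096·233 + 5329·532 + 14884·769 + 11881·937 + 22500·1053 = 50060189, so x̄ = 50060189/58690 ≈ 852.96.
Offset from x = 650: 852.96 − 650 ≈ 202.96.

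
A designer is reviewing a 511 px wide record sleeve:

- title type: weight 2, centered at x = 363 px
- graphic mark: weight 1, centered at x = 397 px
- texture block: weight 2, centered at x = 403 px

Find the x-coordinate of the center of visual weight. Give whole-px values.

x ≈ 386

Σw = 2 + 1 + 2 = 5.
x-moment: 2·363 + 1·397 + 2·403 = 1929; centroid 1929/5 ≈ 385.80.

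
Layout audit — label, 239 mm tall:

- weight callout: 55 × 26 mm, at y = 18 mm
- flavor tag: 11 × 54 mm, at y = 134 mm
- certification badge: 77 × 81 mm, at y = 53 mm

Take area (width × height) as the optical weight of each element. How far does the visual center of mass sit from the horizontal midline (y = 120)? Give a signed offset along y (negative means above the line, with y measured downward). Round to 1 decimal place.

≈ -67.2 mm

Areas → weights: weight callout 55·26 = 1430, flavor tag 11·54 = 594, certification badge 77·81 = 6237; Σw = 8261.
y: (1430·18 + 594·134 + 6237·53) / 8261 = 435897 / 8261 ≈ 52.77
Offset from y = 120: 52.77 − 120 ≈ -67.23.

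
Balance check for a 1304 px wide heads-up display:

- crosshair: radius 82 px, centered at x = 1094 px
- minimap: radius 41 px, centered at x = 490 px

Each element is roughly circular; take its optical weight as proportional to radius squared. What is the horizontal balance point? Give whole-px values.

x ≈ 973

Weights ∝ r²: crosshair 82² = 6724, minimap 41² = 1681; Σw = 8405.
x-moment: 6724·1094 + 1681·490 = 8179746; centroid 8179746/8405 ≈ 973.20.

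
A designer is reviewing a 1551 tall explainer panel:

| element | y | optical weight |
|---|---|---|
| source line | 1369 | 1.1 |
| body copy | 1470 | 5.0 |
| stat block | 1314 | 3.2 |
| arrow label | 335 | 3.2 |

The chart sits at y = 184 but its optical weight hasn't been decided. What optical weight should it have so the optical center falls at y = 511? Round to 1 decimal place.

w ≈ 23.7

Fixed elements: Σw = 1.1 + 5.0 + 3.2 + 3.2 = 12.5, Σw·y = 1.1·1369 + 5.0·1470 + 3.2·1314 + 3.2·335 = 14132.7.
For the centroid to hit 511: (14132.7 + w·184) / (12.5 + w) = 511.
Solving: w = (511·12.5 − 14132.7) / (184 − 511) = -7745.2 / -327 ≈ 23.69.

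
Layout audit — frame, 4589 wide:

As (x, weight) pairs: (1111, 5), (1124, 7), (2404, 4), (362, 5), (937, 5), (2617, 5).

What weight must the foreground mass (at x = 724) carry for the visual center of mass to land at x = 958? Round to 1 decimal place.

Known weights sum to 5 + 7 + 4 + 5 + 5 + 5 = 31; their moment is 5·1111 + 7·1124 + 4·2404 + 5·362 + 5·937 + 5·2617 = 42619.
Set Σw·x/Σw = 958: (42619 + 724w) = 958·(31 + w).
So w = (958·31 − 42619)/(724 − 958) = -12921/-234 ≈ 55.22.

w ≈ 55.2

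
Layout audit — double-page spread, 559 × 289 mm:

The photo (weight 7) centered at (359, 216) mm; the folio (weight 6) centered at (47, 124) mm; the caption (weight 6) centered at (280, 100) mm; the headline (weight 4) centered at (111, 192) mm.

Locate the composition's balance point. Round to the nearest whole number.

(214, 158)

Total weight = 7 + 6 + 6 + 4 = 23.
x: (7·359 + 6·47 + 6·280 + 4·111) / 23 = 4919 / 23 ≈ 213.87
y: (7·216 + 6·124 + 6·100 + 4·192) / 23 = 3624 / 23 ≈ 157.57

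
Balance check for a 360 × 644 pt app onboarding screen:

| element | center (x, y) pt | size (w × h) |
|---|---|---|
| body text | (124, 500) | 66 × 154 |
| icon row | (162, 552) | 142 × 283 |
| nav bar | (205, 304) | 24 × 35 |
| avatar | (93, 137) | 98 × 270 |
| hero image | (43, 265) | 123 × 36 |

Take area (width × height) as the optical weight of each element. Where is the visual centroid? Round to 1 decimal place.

Areas: body text 66·154 = 10164, icon row 142·283 = 40186, nav bar 24·35 = 840, avatar 98·270 = 26460, hero image 123·36 = 4428. Total weight = 82078.
x: (10164·124 + 40186·162 + 840·205 + 26460·93 + 4428·43) / 82078 = 10593852 / 82078 ≈ 129.07
y: (10164·500 + 40186·552 + 840·304 + 26460·137 + 4428·265) / 82078 = 32318472 / 82078 ≈ 393.75

(129.1, 393.8)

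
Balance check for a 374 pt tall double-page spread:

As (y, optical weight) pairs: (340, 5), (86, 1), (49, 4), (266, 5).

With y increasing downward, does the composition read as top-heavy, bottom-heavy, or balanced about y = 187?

bottom-heavy

Weights sum to 5 + 1 + 4 + 5 = 15.
y: (5·340 + 1·86 + 4·49 + 5·266) / 15 = 3312 / 15 ≈ 220.80
Since 220.8 is below (larger y than) 187, the composition reads bottom-heavy.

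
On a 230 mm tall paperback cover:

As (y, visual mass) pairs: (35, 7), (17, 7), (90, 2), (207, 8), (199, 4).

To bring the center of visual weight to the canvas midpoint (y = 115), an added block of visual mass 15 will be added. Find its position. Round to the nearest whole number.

New total weight: (7 + 7 + 2 + 8 + 4) + 15 = 43.
y: target moment 43×115 = 4945; current 7·35 + 7·17 + 2·90 + 8·207 + 4·199 = 2996; the added block supplies 1949, so y = 1949/15 ≈ 129.93.

y ≈ 130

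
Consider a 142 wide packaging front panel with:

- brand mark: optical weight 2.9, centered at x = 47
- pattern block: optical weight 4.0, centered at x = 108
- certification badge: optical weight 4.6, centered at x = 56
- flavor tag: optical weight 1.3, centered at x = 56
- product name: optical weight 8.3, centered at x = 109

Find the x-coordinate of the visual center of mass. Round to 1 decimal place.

Weights sum to 2.9 + 4.0 + 4.6 + 1.3 + 8.3 = 21.1.
x: (2.9·47 + 4.0·108 + 4.6·56 + 1.3·56 + 8.3·109) / 21.1 = 1803.4 / 21.1 ≈ 85.47

x ≈ 85.5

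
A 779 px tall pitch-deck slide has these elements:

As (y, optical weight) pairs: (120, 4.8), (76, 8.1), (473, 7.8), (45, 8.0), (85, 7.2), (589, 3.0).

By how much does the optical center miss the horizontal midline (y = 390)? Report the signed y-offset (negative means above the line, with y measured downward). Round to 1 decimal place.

≈ -194.1 px

Total weight = 4.8 + 8.1 + 7.8 + 8.0 + 7.2 + 3.0 = 38.9.
y: moment 7620.0 / weight 38.9 ≈ 195.89
Difference: 195.89 − 390 ≈ -194.11.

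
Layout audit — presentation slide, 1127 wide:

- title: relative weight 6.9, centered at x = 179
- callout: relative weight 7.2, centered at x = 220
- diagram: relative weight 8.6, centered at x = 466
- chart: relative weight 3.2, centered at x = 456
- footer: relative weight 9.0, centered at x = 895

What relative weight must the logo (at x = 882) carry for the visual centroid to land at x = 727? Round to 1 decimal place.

w ≈ 58.3

Known weights sum to 6.9 + 7.2 + 8.6 + 3.2 + 9.0 = 34.9; their moment is 6.9·179 + 7.2·220 + 8.6·466 + 3.2·456 + 9.0·895 = 16340.9.
For the centroid to hit 727: (16340.9 + w·882) / (34.9 + w) = 727.
Rearranging, w·(882 − 727) = 727·34.9 − 16340.9 = 9031.4, so w ≈ 9031.4/155 = 58.27.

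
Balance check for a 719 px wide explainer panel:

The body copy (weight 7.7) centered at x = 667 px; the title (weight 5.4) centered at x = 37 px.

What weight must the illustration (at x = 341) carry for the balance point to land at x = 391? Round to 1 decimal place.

w ≈ 4.3

Fixed elements: Σw = 7.7 + 5.4 = 13.1, Σw·x = 7.7·667 + 5.4·37 = 5335.7.
Balance at x = 391 requires (5335.7 + w·341) / (13.1 + w) = 391.
Rearranging, w·(341 − 391) = 391·13.1 − 5335.7 = -213.6, so w ≈ -213.6/-50 = 4.27.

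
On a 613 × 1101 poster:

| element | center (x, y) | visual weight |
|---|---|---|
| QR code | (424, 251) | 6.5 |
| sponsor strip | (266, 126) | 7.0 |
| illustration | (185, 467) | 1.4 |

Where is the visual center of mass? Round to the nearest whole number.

Σw = 6.5 + 7.0 + 1.4 = 14.9.
x-moment: 6.5·424 + 7.0·266 + 1.4·185 = 4877.0; centroid 4877.0/14.9 ≈ 327.32.
y-moment: 6.5·251 + 7.0·126 + 1.4·467 = 3167.3; centroid 3167.3/14.9 ≈ 212.57.

(327, 213)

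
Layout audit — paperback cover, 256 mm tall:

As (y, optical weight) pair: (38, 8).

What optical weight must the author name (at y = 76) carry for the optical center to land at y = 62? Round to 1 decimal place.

w ≈ 13.7

The single fixed element contributes weight 8, moment 8·38 = 304.
For the centroid to hit 62: (304 + w·76) / (8 + w) = 62.
Rearranging, w·(76 − 62) = 62·8 − 304 = 192, so w ≈ 192/14 = 13.71.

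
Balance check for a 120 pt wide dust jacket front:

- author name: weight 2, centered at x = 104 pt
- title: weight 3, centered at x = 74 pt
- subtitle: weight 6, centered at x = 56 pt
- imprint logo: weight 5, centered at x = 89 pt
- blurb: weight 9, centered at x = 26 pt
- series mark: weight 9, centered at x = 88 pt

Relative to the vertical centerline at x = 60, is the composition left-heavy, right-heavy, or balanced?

Σw = 2 + 3 + 6 + 5 + 9 + 9 = 34.
Σw·x = 2·104 + 3·74 + 6·56 + 5·89 + 9·26 + 9·88 = 2237, so x̄ = 2237/34 ≈ 65.79.
65.8 lies right of the midline 60, so the layout is right-heavy.

right-heavy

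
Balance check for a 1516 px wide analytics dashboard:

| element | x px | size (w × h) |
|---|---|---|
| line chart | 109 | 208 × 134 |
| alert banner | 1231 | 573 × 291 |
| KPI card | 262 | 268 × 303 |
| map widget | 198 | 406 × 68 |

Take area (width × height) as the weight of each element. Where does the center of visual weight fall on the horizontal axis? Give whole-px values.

Areas → weights: line chart 208·134 = 27872, alert banner 573·291 = 166743, KPI card 268·303 = 81204, map widget 406·68 = 27608; Σw = 303427.
x: (27872·109 + 166743·1231 + 81204·262 + 27608·198) / 303427 = 235040513 / 303427 ≈ 774.62

x ≈ 775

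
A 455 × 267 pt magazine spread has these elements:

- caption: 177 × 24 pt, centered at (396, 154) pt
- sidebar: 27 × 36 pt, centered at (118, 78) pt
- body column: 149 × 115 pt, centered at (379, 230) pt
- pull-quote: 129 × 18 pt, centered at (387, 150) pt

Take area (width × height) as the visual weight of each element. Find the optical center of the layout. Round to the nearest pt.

Areas: caption 177·24 = 4248, sidebar 27·36 = 972, body column 149·115 = 17135, pull-quote 129·18 = 2322. Total weight = 24677.
x: (4248·396 + 972·118 + 17135·379 + 2322·387) / 24677 = 9189683 / 24677 ≈ 372.40
y: (4248·154 + 972·78 + 17135·230 + 2322·150) / 24677 = 5019358 / 24677 ≈ 203.40

(372, 203)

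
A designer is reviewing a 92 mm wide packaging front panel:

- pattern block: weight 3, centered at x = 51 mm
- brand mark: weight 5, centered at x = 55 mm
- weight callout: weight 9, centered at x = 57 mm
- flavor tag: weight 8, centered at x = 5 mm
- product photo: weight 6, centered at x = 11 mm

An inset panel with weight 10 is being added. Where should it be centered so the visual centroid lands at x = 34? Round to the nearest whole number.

x ≈ 35

New total weight: (3 + 5 + 9 + 8 + 6) + 10 = 41.
x: need Σw·x = 41·34 = 1394. Existing = 3·51 + 5·55 + 9·57 + 8·5 + 6·11 = 1047. Remainder 347 / 10 ≈ 34.70.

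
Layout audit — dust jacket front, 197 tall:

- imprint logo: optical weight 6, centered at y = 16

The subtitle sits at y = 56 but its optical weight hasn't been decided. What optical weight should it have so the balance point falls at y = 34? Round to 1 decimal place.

Known: weight 6 with moment 6·16 = 96.
For the centroid to hit 34: (96 + w·56) / (6 + w) = 34.
Solving: w = (34·6 − 96) / (56 − 34) = 108 / 22 ≈ 4.91.

w ≈ 4.9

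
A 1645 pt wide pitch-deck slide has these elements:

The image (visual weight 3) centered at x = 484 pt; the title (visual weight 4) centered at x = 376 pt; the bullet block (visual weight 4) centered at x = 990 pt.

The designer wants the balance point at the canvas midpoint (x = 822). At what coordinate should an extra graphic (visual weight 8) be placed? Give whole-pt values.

x ≈ 1088

After adding the extra graphic, total weight = 3 + 4 + 4 + 8 = 19.
x: need Σw·x = 19·822 = 15618. Existing = 3·484 + 4·376 + 4·990 = 6916. Remainder 8702 / 8 ≈ 1087.75.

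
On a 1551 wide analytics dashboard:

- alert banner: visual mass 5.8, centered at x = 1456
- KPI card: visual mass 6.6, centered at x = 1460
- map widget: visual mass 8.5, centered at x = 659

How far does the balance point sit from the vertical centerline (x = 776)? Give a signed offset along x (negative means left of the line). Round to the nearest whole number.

Σw = 5.8 + 6.6 + 8.5 = 20.9.
Σw·x = 5.8·1456 + 6.6·1460 + 8.5·659 = 23682.3, so x̄ = 23682.3/20.9 ≈ 1133.12.
Offset from x = 776: 1133.12 − 776 ≈ 357.12.

≈ 357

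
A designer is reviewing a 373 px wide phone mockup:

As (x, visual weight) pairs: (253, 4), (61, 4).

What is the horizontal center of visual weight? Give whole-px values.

Total weight = 4 + 4 = 8.
x-moment: 4·253 + 4·61 = 1256; centroid 1256/8 ≈ 157.00.

x ≈ 157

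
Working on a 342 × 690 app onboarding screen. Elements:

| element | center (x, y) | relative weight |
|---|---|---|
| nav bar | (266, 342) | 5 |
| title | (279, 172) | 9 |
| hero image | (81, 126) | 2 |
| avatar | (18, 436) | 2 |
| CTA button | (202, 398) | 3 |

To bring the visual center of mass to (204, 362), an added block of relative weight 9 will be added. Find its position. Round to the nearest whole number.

New total weight: (5 + 9 + 2 + 2 + 3) + 9 = 30.
x: target moment 30×204 = 6120; current 5·266 + 9·279 + 2·81 + 2·18 + 3·202 = 4645; the added block supplies 1475, so x = 1475/9 ≈ 163.89.
y: target moment 30×362 = 10860; current 5·342 + 9·172 + 2·126 + 2·436 + 3·398 = 5576; the added block supplies 5284, so y = 5284/9 ≈ 587.11.

(164, 587)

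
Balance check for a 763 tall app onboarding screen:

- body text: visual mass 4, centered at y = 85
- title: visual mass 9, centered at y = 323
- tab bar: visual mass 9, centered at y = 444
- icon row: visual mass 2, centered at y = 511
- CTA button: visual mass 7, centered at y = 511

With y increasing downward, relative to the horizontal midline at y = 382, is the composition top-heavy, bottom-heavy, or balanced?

Total weight = 4 + 9 + 9 + 2 + 7 = 31.
y-moment: 4·85 + 9·323 + 9·444 + 2·511 + 7·511 = 11842; centroid 11842/31 ≈ 382.00.
The centroid 382.00 matches the midline at 382, so the layout is balanced.

balanced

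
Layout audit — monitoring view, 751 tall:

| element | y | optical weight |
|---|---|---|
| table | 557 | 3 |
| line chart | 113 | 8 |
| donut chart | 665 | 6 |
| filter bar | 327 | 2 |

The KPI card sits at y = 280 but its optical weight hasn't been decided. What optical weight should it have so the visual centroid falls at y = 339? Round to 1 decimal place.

w ≈ 13.2

Known weights sum to 3 + 8 + 6 + 2 = 19; their moment is 3·557 + 8·113 + 6·665 + 2·327 = 7219.
For the centroid to hit 339: (7219 + w·280) / (19 + w) = 339.
Solving: w = (339·19 − 7219) / (280 − 339) = -778 / -59 ≈ 13.19.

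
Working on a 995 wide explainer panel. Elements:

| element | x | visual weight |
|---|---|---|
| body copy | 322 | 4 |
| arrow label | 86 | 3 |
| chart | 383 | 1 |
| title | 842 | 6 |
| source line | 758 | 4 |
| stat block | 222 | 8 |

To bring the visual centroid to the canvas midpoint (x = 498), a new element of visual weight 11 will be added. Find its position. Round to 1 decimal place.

With the new element, Σw becomes 4 + 3 + 1 + 6 + 4 + 8 + 11 = 37.
Along x: (11789 + 11·x) / 37 = 498 (existing moment 4·322 + 3·86 + 1·383 + 6·842 + 4·758 + 8·222 = 11789) ⇒ x = (18426 − 11789) / 11 ≈ 603.36.

x ≈ 603.4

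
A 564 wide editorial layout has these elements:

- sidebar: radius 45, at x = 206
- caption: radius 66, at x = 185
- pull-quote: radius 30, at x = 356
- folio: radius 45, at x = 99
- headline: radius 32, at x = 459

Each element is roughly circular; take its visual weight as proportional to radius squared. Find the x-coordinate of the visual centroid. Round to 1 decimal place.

x ≈ 214.3

Weights ∝ r²: sidebar 45² = 2025, caption 66² = 4356, pull-quote 30² = 900, folio 45² = 2025, headline 32² = 1024; Σw = 10330.
x-moment: 2025·206 + 4356·185 + 900·356 + 2025·99 + 1024·459 = 2213901; centroid 2213901/10330 ≈ 214.32.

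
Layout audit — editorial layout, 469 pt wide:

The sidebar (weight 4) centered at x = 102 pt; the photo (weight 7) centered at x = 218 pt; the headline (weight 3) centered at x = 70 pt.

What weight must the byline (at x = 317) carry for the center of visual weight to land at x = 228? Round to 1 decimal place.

w ≈ 11.8

Fixed elements: Σw = 4 + 7 + 3 = 14, Σw·x = 4·102 + 7·218 + 3·70 = 2144.
For the centroid to hit 228: (2144 + w·317) / (14 + w) = 228.
Solving: w = (228·14 − 2144) / (317 − 228) = 1048 / 89 ≈ 11.78.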